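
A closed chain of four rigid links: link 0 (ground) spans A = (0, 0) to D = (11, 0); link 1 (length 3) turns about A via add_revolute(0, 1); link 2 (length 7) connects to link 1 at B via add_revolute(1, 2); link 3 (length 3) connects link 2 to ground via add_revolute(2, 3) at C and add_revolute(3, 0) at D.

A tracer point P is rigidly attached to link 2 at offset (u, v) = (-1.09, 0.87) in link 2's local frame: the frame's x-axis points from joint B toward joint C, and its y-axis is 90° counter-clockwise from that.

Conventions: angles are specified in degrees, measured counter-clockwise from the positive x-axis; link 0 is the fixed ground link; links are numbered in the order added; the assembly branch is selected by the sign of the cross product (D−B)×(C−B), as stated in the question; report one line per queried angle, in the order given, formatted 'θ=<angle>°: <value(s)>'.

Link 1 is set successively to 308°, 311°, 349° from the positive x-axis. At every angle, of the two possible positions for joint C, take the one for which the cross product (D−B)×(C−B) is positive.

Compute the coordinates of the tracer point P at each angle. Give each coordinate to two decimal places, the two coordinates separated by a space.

A=(0,0), D=(11.00,0)
θ=308°: B = A + 3.00·(cos308°, sin308°) = (1.8470, -2.3640)
θ=308°: |BD| = 9.4534
θ=308°: circle(B,7.00) ∩ circle(D,3.00): a=6.8423, h=1.4773
θ=308°:   candidates: C₊=(8.1025,0.7774) cross=13.966; C₋=(8.8414,-2.0833) cross=-13.966
θ=308°:   branch + wants cross > 0 → take C=(8.1025,0.7774) (cross=13.966)
θ=308°: ex = (C−B)/|BC| = (0.8936,0.4488); ey = (-0.4488,0.8936)
θ=308°: P = B + -1.09·ex + 0.87·ey = (0.4825,-2.0757)
θ=311°: B = A + 3.00·(cos311°, sin311°) = (1.9682, -2.2641)
θ=311°: |BD| = 9.3113
θ=311°: circle(B,7.00) ∩ circle(D,3.00): a=6.8036, h=1.6466
θ=311°:   candidates: C₊=(8.1672,0.9874) cross=15.332; C₋=(8.9679,-2.2070) cross=-15.332
θ=311°:   branch + wants cross > 0 → take C=(8.1672,0.9874) (cross=15.332)
θ=311°: ex = (C−B)/|BC| = (0.8856,0.4645); ey = (-0.4645,0.8856)
θ=311°: P = B + -1.09·ex + 0.87·ey = (0.5988,-2.0000)
θ=349°: B = A + 3.00·(cos349°, sin349°) = (2.9449, -0.5724)
θ=349°: |BD| = 8.0754
θ=349°: circle(B,7.00) ∩ circle(D,3.00): a=6.5144, h=2.5618
θ=349°:   candidates: C₊=(9.2613,2.4447) cross=20.688; C₋=(9.6245,-2.6661) cross=-20.688
θ=349°:   branch + wants cross > 0 → take C=(9.2613,2.4447) (cross=20.688)
θ=349°: ex = (C−B)/|BC| = (0.9023,0.4310); ey = (-0.4310,0.9023)
θ=349°: P = B + -1.09·ex + 0.87·ey = (1.5863,-0.2572)

θ=308°: 0.48 -2.08
θ=311°: 0.60 -2.00
θ=349°: 1.59 -0.26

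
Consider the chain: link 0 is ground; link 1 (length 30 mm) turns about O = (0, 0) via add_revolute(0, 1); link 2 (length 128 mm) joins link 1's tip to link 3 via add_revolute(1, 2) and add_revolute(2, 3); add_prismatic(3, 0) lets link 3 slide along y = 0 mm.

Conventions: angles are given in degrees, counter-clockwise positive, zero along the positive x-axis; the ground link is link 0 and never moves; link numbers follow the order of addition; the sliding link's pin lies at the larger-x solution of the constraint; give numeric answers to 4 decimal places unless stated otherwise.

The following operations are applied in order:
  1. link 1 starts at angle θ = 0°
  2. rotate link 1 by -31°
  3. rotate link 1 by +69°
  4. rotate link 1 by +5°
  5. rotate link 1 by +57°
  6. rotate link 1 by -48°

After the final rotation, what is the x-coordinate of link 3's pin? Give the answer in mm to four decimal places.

geometry: r = 30 mm, L = 128 mm, e = 0 mm; θ starts at 0°
rotate link 1 by -31°: θ ← 0° -31° = -31°
rotate link 1 by +69°: θ ← -31° +69° = 38°
rotate link 1 by +5°: θ ← 38° +5° = 43°
rotate link 1 by +57°: θ ← 43° +57° = 100°
rotate link 1 by -48°: θ ← 100° -48° = 52°
crank pin P = (r cos θ, r sin θ) = (18.469844, 23.640323)
h = r sin θ − e = 23.640323 − 0 = 23.640323
x = r cos θ + √(L² − h²) = 18.469844 + 125.797993 = 144.267838

144.2678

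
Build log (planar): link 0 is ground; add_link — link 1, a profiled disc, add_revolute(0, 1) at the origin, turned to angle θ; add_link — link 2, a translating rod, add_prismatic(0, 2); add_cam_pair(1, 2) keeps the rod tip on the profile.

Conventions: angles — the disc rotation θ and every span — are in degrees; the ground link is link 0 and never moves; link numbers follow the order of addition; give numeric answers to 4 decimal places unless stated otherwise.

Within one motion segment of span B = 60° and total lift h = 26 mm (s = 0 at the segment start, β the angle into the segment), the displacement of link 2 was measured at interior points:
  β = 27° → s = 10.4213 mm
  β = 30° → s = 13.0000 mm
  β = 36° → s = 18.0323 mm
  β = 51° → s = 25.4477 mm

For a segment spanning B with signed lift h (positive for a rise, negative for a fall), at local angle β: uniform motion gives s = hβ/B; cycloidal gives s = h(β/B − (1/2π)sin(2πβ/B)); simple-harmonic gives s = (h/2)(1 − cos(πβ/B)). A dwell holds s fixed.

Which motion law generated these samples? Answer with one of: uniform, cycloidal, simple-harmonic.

candidates at β/B = r: uniform s = h·r (linear in β); cycloidal s = h·(r − sin(2πr)/(2π)); simple-harmonic s = (h/2)(1 − cos(πr))
β=27°: printed 10.4213 | uniform 11.7000, cycloidal 10.4213, simple-harmonic 10.9664
β=30°: printed 13.0000 | uniform 13.0000, cycloidal 13.0000, simple-harmonic 13.0000
β=36°: printed 18.0323 | uniform 15.6000, cycloidal 18.0323, simple-harmonic 17.0172
β=51°: printed 25.4477 | uniform 22.1000, cycloidal 25.4477, simple-harmonic 24.5831
only one law matches every sample → cycloidal

cycloidal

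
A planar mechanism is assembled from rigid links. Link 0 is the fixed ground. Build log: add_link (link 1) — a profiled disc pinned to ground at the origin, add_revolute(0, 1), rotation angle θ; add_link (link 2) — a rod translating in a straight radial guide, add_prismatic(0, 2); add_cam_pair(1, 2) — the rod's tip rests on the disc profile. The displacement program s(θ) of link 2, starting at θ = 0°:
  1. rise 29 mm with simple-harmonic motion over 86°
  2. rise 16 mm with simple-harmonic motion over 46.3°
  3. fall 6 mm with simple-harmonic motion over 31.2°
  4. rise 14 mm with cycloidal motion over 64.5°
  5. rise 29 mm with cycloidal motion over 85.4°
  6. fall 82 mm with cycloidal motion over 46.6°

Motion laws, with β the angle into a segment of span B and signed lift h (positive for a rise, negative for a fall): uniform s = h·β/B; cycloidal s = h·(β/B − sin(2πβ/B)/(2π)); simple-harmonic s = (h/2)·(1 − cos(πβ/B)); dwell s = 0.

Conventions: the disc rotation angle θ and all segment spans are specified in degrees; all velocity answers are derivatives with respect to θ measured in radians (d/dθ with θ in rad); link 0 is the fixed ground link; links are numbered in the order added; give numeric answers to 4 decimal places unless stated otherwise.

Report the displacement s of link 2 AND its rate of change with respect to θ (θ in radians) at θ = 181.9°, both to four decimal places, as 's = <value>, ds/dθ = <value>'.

seg 1 [0°–86°] simple-harmonic, h=29: full span → s += 29 → s = 29.0000
seg 2 [86°–132.3°] simple-harmonic, h=16: full span → s += 16 → s = 45.0000
seg 3 [132.3°–163.5°] simple-harmonic, h=-6: full span → s += -6 → s = 39.0000
seg 4 [163.5°–228°] cycloidal, h=14: θ=181.9° here. β=18.4, B=64.5. 14·(0.2853 − sin(2π·0.2853)/(2π)) = 1.8201 → s = 40.8201
velocity in seg [163.5°–228°] (cycloidal), θ in radians: β = 18.4° = 0.3211 rad, B = 64.5° = 1.1257 rad; ds/dθ = (h/B)(1 − cos(2πβ/B)) = (14/1.1257)(1 − cos(2π·0.2853)) = 15.169873 mm/rad

s = 40.8201, ds/dθ = 15.1699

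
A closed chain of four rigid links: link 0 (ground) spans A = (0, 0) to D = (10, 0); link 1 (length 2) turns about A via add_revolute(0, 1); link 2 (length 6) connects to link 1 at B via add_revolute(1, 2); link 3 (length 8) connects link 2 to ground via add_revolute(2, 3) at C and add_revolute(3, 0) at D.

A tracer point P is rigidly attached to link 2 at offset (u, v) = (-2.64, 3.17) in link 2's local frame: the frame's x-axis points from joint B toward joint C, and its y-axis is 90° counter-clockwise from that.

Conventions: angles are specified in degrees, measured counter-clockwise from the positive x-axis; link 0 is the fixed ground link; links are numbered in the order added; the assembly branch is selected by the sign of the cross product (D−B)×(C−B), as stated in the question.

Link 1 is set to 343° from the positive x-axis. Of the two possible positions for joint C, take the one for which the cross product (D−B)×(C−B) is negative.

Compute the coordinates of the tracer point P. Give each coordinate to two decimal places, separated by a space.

A=(0,0), D=(10.00,0)
B = A + 2.00·(cos343°, sin343°) = (1.9126, -0.5847)
|BD| = 8.1085
circle(B,6.00) ∩ circle(D,8.00): a=2.3277, h=5.5301
  candidates: C₊=(3.8354,5.0988) cross=44.841; C₋=(4.6330,-5.9326) cross=-44.841
  branch - wants cross < 0 → take C=(4.6330,-5.9326) (cross=-44.841)
ex = (C−B)/|BC| = (0.4534,-0.8913); ey = (0.8913,0.4534)
P = B + -2.64·ex + 3.17·ey = (3.5411,3.2056)

3.54 3.21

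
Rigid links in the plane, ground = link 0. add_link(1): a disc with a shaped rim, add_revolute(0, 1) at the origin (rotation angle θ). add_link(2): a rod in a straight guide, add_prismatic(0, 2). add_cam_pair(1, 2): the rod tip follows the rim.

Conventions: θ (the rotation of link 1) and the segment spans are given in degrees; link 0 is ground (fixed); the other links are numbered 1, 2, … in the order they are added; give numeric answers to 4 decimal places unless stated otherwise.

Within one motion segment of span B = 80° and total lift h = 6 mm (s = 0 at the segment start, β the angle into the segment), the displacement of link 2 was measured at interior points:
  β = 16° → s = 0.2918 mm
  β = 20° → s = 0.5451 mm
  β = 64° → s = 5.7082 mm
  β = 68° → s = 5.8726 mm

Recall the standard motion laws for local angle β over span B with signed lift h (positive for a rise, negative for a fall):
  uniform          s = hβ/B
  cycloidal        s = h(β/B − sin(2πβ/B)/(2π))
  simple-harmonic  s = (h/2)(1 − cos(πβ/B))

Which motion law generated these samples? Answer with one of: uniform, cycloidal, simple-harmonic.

candidates at β/B = r: uniform s = h·r (linear in β); cycloidal s = h·(r − sin(2πr)/(2π)); simple-harmonic s = (h/2)(1 − cos(πr))
β=16°: printed 0.2918 | uniform 1.2000, cycloidal 0.2918, simple-harmonic 0.5729
β=20°: printed 0.5451 | uniform 1.5000, cycloidal 0.5451, simple-harmonic 0.8787
β=64°: printed 5.7082 | uniform 4.8000, cycloidal 5.7082, simple-harmonic 5.4271
β=68°: printed 5.8726 | uniform 5.1000, cycloidal 5.8726, simple-harmonic 5.6730
only one law matches every sample → cycloidal

cycloidal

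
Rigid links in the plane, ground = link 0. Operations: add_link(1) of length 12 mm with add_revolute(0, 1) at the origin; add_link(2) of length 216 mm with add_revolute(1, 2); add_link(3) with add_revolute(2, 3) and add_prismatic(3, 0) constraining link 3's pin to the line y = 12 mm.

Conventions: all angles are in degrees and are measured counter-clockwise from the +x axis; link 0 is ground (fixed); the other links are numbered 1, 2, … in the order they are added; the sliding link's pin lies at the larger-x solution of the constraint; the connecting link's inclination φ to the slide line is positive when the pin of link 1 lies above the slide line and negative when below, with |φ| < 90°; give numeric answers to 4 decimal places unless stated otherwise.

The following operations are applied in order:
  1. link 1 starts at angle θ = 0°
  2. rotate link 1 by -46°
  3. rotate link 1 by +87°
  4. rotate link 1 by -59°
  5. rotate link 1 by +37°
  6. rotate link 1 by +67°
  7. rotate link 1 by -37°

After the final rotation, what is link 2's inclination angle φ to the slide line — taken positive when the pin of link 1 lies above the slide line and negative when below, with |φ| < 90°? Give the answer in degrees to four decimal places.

geometry: r = 12 mm, L = 216 mm, e = 12 mm; θ starts at 0°
rotate link 1 by -46°: θ ← 0° -46° = -46°
rotate link 1 by +87°: θ ← -46° +87° = 41°
rotate link 1 by -59°: θ ← 41° -59° = -18°
rotate link 1 by +37°: θ ← -18° +37° = 19°
rotate link 1 by +67°: θ ← 19° +67° = 86°
rotate link 1 by -37°: θ ← 86° -37° = 49°
h = r sin θ − e = 9.056515 − 12 = -2.943485
sin φ = h / L = -2.943485 / 216 = -0.01362725
φ = arcsin(-0.01362725) = -0.780808°

-0.7808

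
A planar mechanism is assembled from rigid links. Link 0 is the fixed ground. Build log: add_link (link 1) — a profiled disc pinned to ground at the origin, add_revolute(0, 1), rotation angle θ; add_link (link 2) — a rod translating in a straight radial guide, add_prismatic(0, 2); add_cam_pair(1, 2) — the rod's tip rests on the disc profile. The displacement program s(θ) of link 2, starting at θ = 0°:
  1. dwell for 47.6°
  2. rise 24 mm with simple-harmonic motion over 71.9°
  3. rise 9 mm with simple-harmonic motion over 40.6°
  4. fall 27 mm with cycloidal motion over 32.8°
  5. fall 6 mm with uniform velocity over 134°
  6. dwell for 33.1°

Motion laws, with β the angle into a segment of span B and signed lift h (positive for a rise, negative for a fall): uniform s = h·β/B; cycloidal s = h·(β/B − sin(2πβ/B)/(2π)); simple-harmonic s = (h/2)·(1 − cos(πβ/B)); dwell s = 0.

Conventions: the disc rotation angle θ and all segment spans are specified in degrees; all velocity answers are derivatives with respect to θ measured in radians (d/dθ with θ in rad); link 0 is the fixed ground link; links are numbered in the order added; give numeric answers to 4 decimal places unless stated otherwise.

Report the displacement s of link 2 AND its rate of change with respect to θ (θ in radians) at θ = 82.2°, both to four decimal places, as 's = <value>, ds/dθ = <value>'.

seg 1 [0°–47.6°] dwell: s stays 0.0000
seg 2 [47.6°–119.5°] simple-harmonic, h=24: θ=82.2° here. β=34.6, B=71.9. 24/2·(1 − cos(π·0.4812)) = 11.2926 → s = 11.2926
velocity in seg [47.6°–119.5°] (simple-harmonic), θ in radians: β = 34.6° = 0.6039 rad, B = 71.9° = 1.2549 rad; ds/dθ = (πh/(2B)) sin(πβ/B) = (π·24/(2·1.2549)) sin(π·0.4812) = 29.989476 mm/rad

s = 11.2926, ds/dθ = 29.9895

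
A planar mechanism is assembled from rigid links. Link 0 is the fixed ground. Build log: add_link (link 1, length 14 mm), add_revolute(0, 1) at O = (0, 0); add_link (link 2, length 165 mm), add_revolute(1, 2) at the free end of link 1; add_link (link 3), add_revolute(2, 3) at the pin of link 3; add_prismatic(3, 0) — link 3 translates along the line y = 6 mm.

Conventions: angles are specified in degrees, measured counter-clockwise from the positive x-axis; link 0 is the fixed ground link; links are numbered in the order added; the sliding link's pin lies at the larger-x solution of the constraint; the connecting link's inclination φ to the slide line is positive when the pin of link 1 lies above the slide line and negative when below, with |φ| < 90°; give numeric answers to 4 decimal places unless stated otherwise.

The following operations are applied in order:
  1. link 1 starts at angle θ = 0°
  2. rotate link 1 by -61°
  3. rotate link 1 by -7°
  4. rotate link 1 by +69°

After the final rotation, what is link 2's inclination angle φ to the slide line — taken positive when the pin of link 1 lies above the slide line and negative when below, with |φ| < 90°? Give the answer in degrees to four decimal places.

geometry: r = 14 mm, L = 165 mm, e = 6 mm; θ starts at 0°
rotate link 1 by -61°: θ ← 0° -61° = -61°
rotate link 1 by -7°: θ ← -61° -7° = -68°
rotate link 1 by +69°: θ ← -68° +69° = 1°
h = r sin θ − e = 0.244334 − 6 = -5.755666
sin φ = h / L = -5.755666 / 165 = -0.03488283
φ = arcsin(-0.03488283) = -1.999044°

-1.9990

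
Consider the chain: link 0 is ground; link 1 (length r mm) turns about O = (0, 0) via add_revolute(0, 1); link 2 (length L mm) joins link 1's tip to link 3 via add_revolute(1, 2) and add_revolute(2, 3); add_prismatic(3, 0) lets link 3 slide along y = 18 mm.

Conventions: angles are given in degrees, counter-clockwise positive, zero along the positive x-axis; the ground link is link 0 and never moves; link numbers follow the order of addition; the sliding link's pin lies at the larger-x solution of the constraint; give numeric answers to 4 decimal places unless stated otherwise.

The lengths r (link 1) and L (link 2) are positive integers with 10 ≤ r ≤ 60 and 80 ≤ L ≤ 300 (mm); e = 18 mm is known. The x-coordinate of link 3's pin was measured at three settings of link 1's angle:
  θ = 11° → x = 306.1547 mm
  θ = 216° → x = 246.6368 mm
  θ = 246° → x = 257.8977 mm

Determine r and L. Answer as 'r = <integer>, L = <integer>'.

constraint per measurement: (x − r cos θ)² + (r sin θ − e)² = L²
subtracting the θ₁ and θ₂ equations cancels the r² and L² terms:
r = (x₁² − x₂²) / (2[(x₁cos θ₁ + e sin θ₁) − (x₂cos θ₂ + e sin θ₂)]) = 32.0000 → r = 32
L² = (x₁ − r cos θ₁)² + (r sin θ₁ − e)² = 75624.9827 → L = 275.0000 → L = 275
check at θ₃=246°: x = 257.8977 (printed 257.8977) ✓

r = 32, L = 275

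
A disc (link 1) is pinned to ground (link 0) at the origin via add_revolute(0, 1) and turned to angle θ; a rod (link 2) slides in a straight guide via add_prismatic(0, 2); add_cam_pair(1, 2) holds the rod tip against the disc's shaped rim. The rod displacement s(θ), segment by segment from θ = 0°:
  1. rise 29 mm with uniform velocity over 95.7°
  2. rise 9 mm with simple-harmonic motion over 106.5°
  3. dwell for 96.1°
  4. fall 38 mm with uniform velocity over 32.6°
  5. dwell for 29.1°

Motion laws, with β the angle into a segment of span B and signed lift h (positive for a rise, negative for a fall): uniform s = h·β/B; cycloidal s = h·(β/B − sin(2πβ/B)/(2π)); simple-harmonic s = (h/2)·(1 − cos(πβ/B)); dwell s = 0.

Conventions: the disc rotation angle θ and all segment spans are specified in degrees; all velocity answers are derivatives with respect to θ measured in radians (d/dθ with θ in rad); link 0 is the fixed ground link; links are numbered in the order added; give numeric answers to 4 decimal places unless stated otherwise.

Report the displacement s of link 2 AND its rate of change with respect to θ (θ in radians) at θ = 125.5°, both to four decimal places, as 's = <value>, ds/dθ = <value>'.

segment 1 (0° to 95.7°, uniform, h = 29) is passed completely: s = 0.0000 + (29) = 29.0000
θ = 125.5° falls in segment 2 (95.7° to 202.2°, simple-harmonic, h = 9): β = 125.5 − 95.7 = 29.8°, B = 106.5°; Δs = 9/2·(1 − cos(π·0.2798)) = 1.6295; s = 29.0000 + 1.6295 = 30.6295
velocity in seg [95.7°–202.2°] (simple-harmonic), θ in radians: β = 29.8° = 0.5201 rad, B = 106.5° = 1.8588 rad; ds/dθ = (πh/(2B)) sin(πβ/B) = (π·9/(2·1.8588)) sin(π·0.2798) = 5.857380 mm/rad

s = 30.6295, ds/dθ = 5.8574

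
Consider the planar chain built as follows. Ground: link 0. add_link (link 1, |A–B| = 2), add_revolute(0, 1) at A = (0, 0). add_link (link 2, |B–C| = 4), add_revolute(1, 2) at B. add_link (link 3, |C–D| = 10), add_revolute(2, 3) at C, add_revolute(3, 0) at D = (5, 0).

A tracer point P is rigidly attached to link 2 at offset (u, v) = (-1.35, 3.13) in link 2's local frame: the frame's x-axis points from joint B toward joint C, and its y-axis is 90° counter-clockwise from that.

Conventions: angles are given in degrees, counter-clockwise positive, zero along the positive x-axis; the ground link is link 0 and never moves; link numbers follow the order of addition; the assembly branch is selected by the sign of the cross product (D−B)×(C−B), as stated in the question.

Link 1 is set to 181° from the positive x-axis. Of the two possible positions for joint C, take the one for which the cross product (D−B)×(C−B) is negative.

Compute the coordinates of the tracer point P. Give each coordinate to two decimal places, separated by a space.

A=(0,0), D=(5.00,0)
B = A + 2.00·(cos181°, sin181°) = (-1.9997, -0.0349)
|BD| = 6.9998
circle(B,4.00) ∩ circle(D,10.00): a=-2.5003, h=3.1223
  candidates: C₊=(-4.5155,3.0749) cross=21.855; C₋=(-4.4844,-3.1696) cross=-21.855
  branch - wants cross < 0 → take C=(-4.4844,-3.1696) (cross=-21.855)
ex = (C−B)/|BC| = (-0.6212,-0.7837); ey = (0.7837,-0.6212)
P = B + -1.35·ex + 3.13·ey = (1.2918,-0.9212)

1.29 -0.92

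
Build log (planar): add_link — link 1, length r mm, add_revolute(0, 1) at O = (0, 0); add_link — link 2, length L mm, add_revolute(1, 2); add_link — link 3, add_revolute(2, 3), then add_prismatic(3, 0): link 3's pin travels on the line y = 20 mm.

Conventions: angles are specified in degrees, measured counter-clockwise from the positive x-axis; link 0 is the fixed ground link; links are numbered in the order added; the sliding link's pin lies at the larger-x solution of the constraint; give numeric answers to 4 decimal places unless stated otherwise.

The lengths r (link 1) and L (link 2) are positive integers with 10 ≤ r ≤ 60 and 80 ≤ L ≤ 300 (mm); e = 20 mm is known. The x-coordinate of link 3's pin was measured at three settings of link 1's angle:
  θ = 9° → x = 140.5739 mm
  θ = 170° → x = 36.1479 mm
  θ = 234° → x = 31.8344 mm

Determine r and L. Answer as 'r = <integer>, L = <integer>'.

constraint per measurement: (x − r cos θ)² + (r sin θ − e)² = L²
subtracting the θ₁ and θ₂ equations cancels the r² and L² terms:
r = (x₁² − x₂²) / (2[(x₁cos θ₁ + e sin θ₁) − (x₂cos θ₂ + e sin θ₂)]) = 53.0000 → r = 53
L² = (x₁ − r cos θ₁)² + (r sin θ₁ − e)² = 7921.0009 → L = 89.0000 → L = 89
check at θ₃=234°: x = 31.8344 (printed 31.8344) ✓

r = 53, L = 89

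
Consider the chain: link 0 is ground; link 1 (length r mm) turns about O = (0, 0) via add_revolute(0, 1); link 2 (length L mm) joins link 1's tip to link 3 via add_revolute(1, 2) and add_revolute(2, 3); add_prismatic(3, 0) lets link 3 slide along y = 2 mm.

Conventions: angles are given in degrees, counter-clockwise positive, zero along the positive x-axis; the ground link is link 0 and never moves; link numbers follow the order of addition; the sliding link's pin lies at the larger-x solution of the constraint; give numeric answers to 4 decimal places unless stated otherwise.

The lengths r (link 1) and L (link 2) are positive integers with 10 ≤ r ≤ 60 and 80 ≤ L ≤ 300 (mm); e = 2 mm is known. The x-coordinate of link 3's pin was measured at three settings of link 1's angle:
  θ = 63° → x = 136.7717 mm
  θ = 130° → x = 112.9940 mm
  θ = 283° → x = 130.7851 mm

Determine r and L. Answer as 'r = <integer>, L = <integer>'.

constraint per measurement: (x − r cos θ)² + (r sin θ − e)² = L²
subtracting the θ₁ and θ₂ equations cancels the r² and L² terms:
r = (x₁² − x₂²) / (2[(x₁cos θ₁ + e sin θ₁) − (x₂cos θ₂ + e sin θ₂)]) = 22.0000 → r = 22
L² = (x₁ − r cos θ₁)² + (r sin θ₁ − e)² = 16383.9950 → L = 128.0000 → L = 128
check at θ₃=283°: x = 130.7851 (printed 130.7851) ✓

r = 22, L = 128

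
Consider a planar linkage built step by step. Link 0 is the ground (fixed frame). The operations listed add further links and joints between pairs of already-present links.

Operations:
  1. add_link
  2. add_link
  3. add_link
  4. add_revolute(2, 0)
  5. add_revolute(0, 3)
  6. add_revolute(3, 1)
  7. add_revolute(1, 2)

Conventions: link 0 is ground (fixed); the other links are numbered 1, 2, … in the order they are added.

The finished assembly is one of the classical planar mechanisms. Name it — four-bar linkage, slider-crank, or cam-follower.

links: 4 (incl. ground); joints: 4 revolute, 0 prismatic, 0 higher (cam) pair, forming one closed loop
4 links in a single 4R loop → four-bar linkage

four-bar linkage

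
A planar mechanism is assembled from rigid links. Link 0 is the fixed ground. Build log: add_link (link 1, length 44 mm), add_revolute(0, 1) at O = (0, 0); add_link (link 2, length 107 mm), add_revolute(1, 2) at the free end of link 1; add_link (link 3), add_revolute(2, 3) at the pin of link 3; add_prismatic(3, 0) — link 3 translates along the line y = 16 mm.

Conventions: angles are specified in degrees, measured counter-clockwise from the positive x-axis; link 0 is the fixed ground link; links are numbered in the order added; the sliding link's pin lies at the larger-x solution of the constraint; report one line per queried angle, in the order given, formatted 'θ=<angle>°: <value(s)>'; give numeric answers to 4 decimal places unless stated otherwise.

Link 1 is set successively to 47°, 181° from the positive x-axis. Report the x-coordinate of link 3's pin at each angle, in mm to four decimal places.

geometry: r = 44 mm, L = 107 mm, e = 16 mm
θ=47°: crank pin P = (r cos θ, r sin θ) = (30.007928, 32.179563)
θ=47°: h = r sin θ − e = 32.179563 − 16 = 16.179563
θ=47°: x = r cos θ + √(L² − h²) = 30.007928 + 105.769664 = 135.777591
θ=181°: crank pin P = (r cos θ, r sin θ) = (-43.993299, -0.767906)
θ=181°: h = r sin θ − e = -0.767906 − 16 = -16.767906
θ=181°: x = r cos θ + √(L² − h²) = -43.993299 + 105.677989 = 61.684690

θ=47°: 135.7776
θ=181°: 61.6847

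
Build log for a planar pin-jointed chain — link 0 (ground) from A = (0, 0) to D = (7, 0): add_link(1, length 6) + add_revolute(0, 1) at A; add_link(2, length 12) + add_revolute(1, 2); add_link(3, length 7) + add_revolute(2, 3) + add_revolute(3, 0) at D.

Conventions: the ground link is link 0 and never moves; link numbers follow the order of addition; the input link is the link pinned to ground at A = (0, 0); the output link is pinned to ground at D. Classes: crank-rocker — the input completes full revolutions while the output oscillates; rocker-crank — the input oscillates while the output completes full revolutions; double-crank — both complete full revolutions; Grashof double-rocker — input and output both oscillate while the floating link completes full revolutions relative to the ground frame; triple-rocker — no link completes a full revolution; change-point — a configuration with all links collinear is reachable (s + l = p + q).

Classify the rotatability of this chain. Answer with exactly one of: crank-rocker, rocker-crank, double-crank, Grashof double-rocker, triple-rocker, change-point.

lengths: ground=7, input=6, coupler=12, output=7
sorted: s=6 (shortest), l=12 (longest), p+q=14
s + l = 18 vs p + q = 14
s + l > p + q → non-Grashof → no link fully rotates → triple-rocker

triple-rocker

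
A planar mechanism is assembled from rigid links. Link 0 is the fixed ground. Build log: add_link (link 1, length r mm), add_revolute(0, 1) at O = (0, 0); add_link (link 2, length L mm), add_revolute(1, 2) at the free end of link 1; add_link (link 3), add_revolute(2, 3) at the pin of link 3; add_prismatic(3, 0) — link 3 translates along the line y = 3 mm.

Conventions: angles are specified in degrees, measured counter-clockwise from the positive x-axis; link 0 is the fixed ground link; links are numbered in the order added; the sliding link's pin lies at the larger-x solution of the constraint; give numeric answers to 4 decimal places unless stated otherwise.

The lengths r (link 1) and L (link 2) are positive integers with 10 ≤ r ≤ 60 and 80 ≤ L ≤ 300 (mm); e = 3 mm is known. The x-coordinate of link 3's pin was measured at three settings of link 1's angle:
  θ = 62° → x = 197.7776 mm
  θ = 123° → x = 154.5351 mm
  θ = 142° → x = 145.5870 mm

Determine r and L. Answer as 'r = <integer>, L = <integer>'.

constraint per measurement: (x − r cos θ)² + (r sin θ − e)² = L²
subtracting the θ₁ and θ₂ equations cancels the r² and L² terms:
r = (x₁² − x₂²) / (2[(x₁cos θ₁ + e sin θ₁) − (x₂cos θ₂ + e sin θ₂)]) = 43.0000 → r = 43
L² = (x₁ − r cos θ₁)² + (r sin θ₁ − e)² = 32760.9961 → L = 181.0000 → L = 181
check at θ₃=142°: x = 145.5870 (printed 145.5870) ✓

r = 43, L = 181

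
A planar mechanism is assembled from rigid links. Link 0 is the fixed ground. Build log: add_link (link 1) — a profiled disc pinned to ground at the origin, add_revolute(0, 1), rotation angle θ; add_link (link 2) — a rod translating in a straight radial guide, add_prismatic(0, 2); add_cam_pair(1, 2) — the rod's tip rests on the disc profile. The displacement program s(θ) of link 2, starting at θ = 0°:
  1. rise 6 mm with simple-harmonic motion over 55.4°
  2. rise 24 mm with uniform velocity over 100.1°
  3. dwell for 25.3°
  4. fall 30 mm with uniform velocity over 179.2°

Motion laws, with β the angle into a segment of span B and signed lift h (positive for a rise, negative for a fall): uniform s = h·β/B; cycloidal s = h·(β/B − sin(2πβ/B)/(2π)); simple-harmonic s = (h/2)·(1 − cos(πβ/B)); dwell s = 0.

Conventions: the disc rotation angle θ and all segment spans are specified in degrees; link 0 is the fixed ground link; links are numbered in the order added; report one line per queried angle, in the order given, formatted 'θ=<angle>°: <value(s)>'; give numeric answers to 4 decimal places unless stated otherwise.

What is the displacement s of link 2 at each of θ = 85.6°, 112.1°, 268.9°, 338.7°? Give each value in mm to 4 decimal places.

seg 1 [0°–55.4°] simple-harmonic, h=6: full span → s += 6 → s = 6.0000
seg 2 [55.4°–155.5°] uniform, h=24: θ=85.6° here. β=30.2, B=100.1. 24·30.2/100.1 = 7.2408 → s = 13.2408
seg 2 [55.4°–155.5°] uniform, h=24: θ=112.1° here. β=56.7, B=100.1. 24·56.7/100.1 = 13.5944 → s = 19.5944
seg 2 [55.4°–155.5°] uniform, h=24: full span → s += 24 → s = 30.0000
seg 3 [155.5°–180.8°] dwell: s stays 30.0000
seg 4 [180.8°–360°] uniform, h=-30: θ=268.9° here. β=88.1, B=179.2. -30·88.1/179.2 = -14.7489 → s = 15.2511
seg 4 [180.8°–360°] uniform, h=-30: θ=338.7° here. β=157.9, B=179.2. -30·157.9/179.2 = -26.4342 → s = 3.5658

θ=85.6°: 13.2408
θ=112.1°: 19.5944
θ=268.9°: 15.2511
θ=338.7°: 3.5658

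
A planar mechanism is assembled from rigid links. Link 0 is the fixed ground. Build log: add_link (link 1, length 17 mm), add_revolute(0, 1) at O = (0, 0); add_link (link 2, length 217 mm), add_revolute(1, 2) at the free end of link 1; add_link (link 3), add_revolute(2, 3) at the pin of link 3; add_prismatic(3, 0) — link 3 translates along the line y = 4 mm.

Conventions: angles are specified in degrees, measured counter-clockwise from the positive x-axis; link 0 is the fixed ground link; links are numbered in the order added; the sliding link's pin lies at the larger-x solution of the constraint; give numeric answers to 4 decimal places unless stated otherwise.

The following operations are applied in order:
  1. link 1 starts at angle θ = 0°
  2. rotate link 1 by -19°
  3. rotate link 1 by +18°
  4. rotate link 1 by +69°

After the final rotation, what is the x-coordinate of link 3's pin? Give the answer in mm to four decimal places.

geometry: r = 17 mm, L = 217 mm, e = 4 mm; θ starts at 0°
rotate link 1 by -19°: θ ← 0° -19° = -19°
rotate link 1 by +18°: θ ← -19° +18° = -1°
rotate link 1 by +69°: θ ← -1° +69° = 68°
crank pin P = (r cos θ, r sin θ) = (6.368312, 15.762126)
h = r sin θ − e = 15.762126 − 4 = 11.762126
x = r cos θ + √(L² − h²) = 6.368312 + 216.680992 = 223.049304

223.0493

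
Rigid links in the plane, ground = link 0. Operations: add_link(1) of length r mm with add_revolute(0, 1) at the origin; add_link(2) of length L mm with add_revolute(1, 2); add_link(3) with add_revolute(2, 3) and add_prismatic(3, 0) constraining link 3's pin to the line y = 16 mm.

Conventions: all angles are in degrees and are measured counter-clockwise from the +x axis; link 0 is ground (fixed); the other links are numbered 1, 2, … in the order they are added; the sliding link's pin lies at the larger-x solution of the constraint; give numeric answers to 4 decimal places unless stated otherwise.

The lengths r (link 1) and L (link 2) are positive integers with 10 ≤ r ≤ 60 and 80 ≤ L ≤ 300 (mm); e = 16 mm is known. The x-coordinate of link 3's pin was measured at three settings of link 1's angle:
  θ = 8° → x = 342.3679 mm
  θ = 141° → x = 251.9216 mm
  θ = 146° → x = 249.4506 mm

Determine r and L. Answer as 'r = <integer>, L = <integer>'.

constraint per measurement: (x − r cos θ)² + (r sin θ − e)² = L²
subtracting the θ₁ and θ₂ equations cancels the r² and L² terms:
r = (x₁² − x₂²) / (2[(x₁cos θ₁ + e sin θ₁) − (x₂cos θ₂ + e sin θ₂)]) = 51.0000 → r = 51
L² = (x₁ − r cos θ₁)² + (r sin θ₁ − e)² = 85263.9765 → L = 292.0000 → L = 292
check at θ₃=146°: x = 249.4506 (printed 249.4506) ✓

r = 51, L = 292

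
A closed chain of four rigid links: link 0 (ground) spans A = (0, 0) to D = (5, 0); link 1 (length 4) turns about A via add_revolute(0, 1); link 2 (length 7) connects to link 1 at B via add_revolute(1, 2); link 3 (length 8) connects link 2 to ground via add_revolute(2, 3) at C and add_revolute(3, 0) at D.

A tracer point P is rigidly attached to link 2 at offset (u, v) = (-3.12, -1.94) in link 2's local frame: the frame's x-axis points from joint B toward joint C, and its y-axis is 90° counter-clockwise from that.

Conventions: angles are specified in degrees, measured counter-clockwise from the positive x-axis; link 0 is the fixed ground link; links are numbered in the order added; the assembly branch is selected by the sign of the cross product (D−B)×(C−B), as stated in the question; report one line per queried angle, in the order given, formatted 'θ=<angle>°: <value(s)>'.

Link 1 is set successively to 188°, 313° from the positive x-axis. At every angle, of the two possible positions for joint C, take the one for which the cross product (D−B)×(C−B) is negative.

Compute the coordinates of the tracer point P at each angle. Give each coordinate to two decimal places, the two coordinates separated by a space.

A=(0,0), D=(5.00,0)
θ=188°: B = A + 4.00·(cos188°, sin188°) = (-3.9611, -0.5567)
θ=188°: |BD| = 8.9783
θ=188°: circle(B,7.00) ∩ circle(D,8.00): a=3.6538, h=5.9707
θ=188°:   candidates: C₊=(-0.6845,5.6291) cross=53.607; C₋=(0.0559,-6.2894) cross=-53.607
θ=188°:   branch - wants cross < 0 → take C=(0.0559,-6.2894) (cross=-53.607)
θ=188°: ex = (C−B)/|BC| = (0.5739,-0.8190); ey = (0.8190,0.5739)
θ=188°: P = B + -3.12·ex + -1.94·ey = (-7.3403,0.8852)
θ=313°: B = A + 4.00·(cos313°, sin313°) = (2.7280, -2.9254)
θ=313°: |BD| = 3.7041
θ=313°: circle(B,7.00) ∩ circle(D,8.00): a=-0.1728, h=6.9979
θ=313°:   candidates: C₊=(-2.9048,1.2305) cross=25.921; C₋=(8.1488,-7.3542) cross=-25.921
θ=313°:   branch - wants cross < 0 → take C=(8.1488,-7.3542) (cross=-25.921)
θ=313°: ex = (C−B)/|BC| = (0.7744,-0.6327); ey = (0.6327,0.7744)
θ=313°: P = B + -3.12·ex + -1.94·ey = (-0.9156,-2.4538)

θ=188°: -7.34 0.89
θ=313°: -0.92 -2.45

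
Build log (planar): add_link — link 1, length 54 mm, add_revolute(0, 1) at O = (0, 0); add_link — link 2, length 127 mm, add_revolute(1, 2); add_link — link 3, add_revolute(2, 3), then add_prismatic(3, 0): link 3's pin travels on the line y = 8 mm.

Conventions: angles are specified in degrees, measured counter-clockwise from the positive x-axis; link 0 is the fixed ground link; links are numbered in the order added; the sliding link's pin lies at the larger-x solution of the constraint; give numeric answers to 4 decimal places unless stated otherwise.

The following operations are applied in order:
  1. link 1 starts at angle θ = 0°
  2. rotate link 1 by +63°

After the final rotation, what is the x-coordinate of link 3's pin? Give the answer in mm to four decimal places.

geometry: r = 54 mm, L = 127 mm, e = 8 mm; θ starts at 0°
rotate link 1 by +63°: θ ← 0° +63° = 63°
crank pin P = (r cos θ, r sin θ) = (24.515487, 48.114352)
h = r sin θ − e = 48.114352 − 8 = 40.114352
x = r cos θ + √(L² − h²) = 24.515487 + 120.498294 = 145.013780

145.0138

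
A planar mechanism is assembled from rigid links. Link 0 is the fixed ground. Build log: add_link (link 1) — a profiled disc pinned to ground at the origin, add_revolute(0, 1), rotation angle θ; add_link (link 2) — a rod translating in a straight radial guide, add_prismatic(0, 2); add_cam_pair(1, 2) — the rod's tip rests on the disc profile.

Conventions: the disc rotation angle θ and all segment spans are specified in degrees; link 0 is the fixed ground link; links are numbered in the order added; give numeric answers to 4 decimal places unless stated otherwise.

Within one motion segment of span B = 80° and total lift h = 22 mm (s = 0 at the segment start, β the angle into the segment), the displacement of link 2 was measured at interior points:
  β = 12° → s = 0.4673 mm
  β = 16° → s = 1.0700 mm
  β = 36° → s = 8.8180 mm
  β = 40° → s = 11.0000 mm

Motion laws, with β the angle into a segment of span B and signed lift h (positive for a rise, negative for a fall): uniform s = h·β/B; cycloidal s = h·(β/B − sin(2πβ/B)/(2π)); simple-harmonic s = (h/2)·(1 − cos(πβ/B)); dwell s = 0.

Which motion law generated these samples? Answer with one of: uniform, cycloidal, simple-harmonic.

candidates at β/B = r: uniform s = h·r (linear in β); cycloidal s = h·(r − sin(2πr)/(2π)); simple-harmonic s = (h/2)(1 − cos(πr))
β=12°: printed 0.4673 | uniform 3.3000, cycloidal 0.4673, simple-harmonic 1.1989
β=16°: printed 1.0700 | uniform 4.4000, cycloidal 1.0700, simple-harmonic 2.1008
β=36°: printed 8.8180 | uniform 9.9000, cycloidal 8.8180, simple-harmonic 9.2792
β=40°: printed 11.0000 | uniform 11.0000, cycloidal 11.0000, simple-harmonic 11.0000
only one law matches every sample → cycloidal

cycloidal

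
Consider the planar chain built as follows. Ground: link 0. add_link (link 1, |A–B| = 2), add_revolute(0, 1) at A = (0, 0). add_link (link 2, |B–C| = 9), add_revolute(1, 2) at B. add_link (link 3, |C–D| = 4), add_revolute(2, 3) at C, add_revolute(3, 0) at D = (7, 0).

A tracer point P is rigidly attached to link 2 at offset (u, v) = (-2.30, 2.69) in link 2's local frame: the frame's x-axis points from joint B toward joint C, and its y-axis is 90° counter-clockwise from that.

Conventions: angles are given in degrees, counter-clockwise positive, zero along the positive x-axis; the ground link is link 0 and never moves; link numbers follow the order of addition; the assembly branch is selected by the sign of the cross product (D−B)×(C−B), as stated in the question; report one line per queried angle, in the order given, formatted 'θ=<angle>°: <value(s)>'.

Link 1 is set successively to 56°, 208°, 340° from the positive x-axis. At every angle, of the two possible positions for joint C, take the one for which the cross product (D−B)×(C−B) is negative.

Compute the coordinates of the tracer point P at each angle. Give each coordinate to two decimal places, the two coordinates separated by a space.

A=(0,0), D=(7.00,0)
θ=56°: B = A + 2.00·(cos56°, sin56°) = (1.1184, 1.6581)
θ=56°: |BD| = 6.1109
θ=56°: circle(B,9.00) ∩ circle(D,4.00): a=8.3738, h=3.2983
θ=56°:   candidates: C₊=(10.0730,2.5606) cross=20.156; C₋=(8.2831,-3.7886) cross=-20.156
θ=56°:   branch - wants cross < 0 → take C=(8.2831,-3.7886) (cross=-20.156)
θ=56°: ex = (C−B)/|BC| = (0.7961,-0.6052); ey = (0.6052,0.7961)
θ=56°: P = B + -2.30·ex + 2.69·ey = (0.9153,5.1915)
θ=208°: B = A + 2.00·(cos208°, sin208°) = (-1.7659, -0.9389)
θ=208°: |BD| = 8.8160
θ=208°: circle(B,9.00) ∩ circle(D,4.00): a=8.0945, h=3.9344
θ=208°:   candidates: C₊=(5.8635,3.8352) cross=34.686; C₋=(6.7016,-3.9889) cross=-34.686
θ=208°:   branch - wants cross < 0 → take C=(6.7016,-3.9889) (cross=-34.686)
θ=208°: ex = (C−B)/|BC| = (0.9408,-0.3389); ey = (0.3389,0.9408)
θ=208°: P = B + -2.30·ex + 2.69·ey = (-3.0182,2.3713)
θ=340°: B = A + 2.00·(cos340°, sin340°) = (1.8794, -0.6840)
θ=340°: |BD| = 5.1661
θ=340°: circle(B,9.00) ∩ circle(D,4.00): a=8.8741, h=1.5003
θ=340°:   candidates: C₊=(10.4767,1.9781) cross=7.751; C₋=(10.8740,-0.9962) cross=-7.751
θ=340°:   branch - wants cross < 0 → take C=(10.8740,-0.9962) (cross=-7.751)
θ=340°: ex = (C−B)/|BC| = (0.9994,-0.0347); ey = (0.0347,0.9994)
θ=340°: P = B + -2.30·ex + 2.69·ey = (-0.3259,2.0841)

θ=56°: 0.92 5.19
θ=208°: -3.02 2.37
θ=340°: -0.33 2.08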